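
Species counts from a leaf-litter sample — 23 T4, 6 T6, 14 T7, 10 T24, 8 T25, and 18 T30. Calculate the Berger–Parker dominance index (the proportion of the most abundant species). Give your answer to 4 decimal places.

Total N = 23+6+14+10+8+18 = 79, so the proportions are 0.291139, 0.075949, 0.177215, 0.126582, 0.101266, 0.227848 (working shown to 6 dp, full precision carried).
The largest proportion is 0.291139, i.e. d = 0.2911 to 4 decimal places.

0.2911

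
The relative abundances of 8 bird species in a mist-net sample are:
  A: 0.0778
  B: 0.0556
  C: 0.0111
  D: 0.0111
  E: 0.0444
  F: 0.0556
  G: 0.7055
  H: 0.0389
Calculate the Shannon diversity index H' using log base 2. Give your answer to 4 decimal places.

Each pᵢ log₂ pᵢ term (working shown to 6 dp, full precision carried): 0.0778×(-3.684086)=-0.286622, 0.0556×(-4.168771)=-0.231784, 0.0111×(-6.493297)=-0.072076, 0.0111×(-6.493297)=-0.072076, 0.0444×(-4.493297)=-0.199502, 0.0556×(-4.168771)=-0.231784, 0.7055×(-0.503282)=-0.355065, 0.0389×(-4.684086)=-0.182211.
Sum = -1.631119, so H' = 1.6311.

1.6311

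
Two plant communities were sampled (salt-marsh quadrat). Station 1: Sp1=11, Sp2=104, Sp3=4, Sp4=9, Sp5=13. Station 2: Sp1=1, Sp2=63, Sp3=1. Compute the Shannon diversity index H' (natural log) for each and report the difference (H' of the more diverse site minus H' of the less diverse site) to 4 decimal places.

0.7612

Station 1: N=141, proportions 0.07801418, 0.73758865, 0.02836879, 0.06382979, 0.09219858, giving H' = 0.91997945 (working shown to 8 dp, full precision carried).
Station 2: N=65, proportions 0.01538462, 0.96923077, 0.01538462, giving H' = 0.15873361.
Difference = |0.91997945 − 0.15873361| = 0.76124584, i.e. 0.7612 to 4 decimal places.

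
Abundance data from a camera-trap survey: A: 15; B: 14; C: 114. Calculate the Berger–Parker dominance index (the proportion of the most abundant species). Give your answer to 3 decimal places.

Total N = 15+14+114 = 143, so the proportions are 0.1049, 0.0979, 0.7972 (working shown to 5 dp, full precision carried).
The largest proportion is 0.7972, i.e. d = 0.797 to 3 decimal places.

0.797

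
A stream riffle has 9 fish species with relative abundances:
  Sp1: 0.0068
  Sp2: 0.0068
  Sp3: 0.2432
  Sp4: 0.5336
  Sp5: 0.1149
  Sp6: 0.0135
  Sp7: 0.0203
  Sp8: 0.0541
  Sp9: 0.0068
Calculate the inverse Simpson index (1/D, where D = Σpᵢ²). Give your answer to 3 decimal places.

D = 0.0068² + 0.0068² + 0.2432² + 0.5336² + 0.1149² + 0.0135² + 0.0203² + 0.0541² + 0.0068² = 0.000046 + 0.000046 + 0.059146 + 0.284729 + 0.013202 + 0.000182 + 0.000412 + 0.002927 + 0.000046 = 0.360737 (working shown to 6 dp, full precision carried).
So 1/D = 2.77210, i.e. 2.772 to 3 decimal places.

2.772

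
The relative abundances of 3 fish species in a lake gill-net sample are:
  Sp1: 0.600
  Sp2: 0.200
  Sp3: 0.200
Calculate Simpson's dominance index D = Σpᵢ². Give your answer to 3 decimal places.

0.440

D = 0.6² + 0.2² + 0.2² = 0.36000 + 0.04000 + 0.04000 = 0.44000 (working shown to 5 dp, full precision carried).
To 3 decimal places, D = 0.440.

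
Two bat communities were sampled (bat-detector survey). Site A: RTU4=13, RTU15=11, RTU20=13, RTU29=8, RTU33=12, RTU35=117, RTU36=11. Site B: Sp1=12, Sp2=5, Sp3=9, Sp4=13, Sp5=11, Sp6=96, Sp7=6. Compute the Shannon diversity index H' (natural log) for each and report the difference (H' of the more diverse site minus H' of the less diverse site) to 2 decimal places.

Site A: N=185, proportions 0.0703, 0.0595, 0.0703, 0.0432, 0.0649, 0.6324, 0.0595, giving H' = 1.3119 (working shown to 4 dp, full precision carried).
Site B: N=152, proportions 0.0789, 0.0329, 0.0592, 0.0855, 0.0724, 0.6316, 0.0395, giving H' = 1.2983.
Difference = |1.3119 − 1.2983| = 0.0136, i.e. 0.01 to 2 decimal places.

0.01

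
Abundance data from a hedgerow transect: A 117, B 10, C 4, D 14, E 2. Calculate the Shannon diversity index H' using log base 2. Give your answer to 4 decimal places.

Total N = 117+10+4+14+2 = 147, so the proportions are 0.795918, 0.068027, 0.027211, 0.095238, 0.013605 (working shown to 6 dp, full precision carried).
Each pᵢ log₂ pᵢ term: 0.795918×(-0.329308)=-0.262102, 0.068027×(-3.877744)=-0.263792, 0.027211×(-5.199672)=-0.141488, 0.095238×(-3.392317)=-0.323078, 0.013605×(-6.199672)=-0.084349.
Sum = -1.074809, so H' = 1.0748.

1.0748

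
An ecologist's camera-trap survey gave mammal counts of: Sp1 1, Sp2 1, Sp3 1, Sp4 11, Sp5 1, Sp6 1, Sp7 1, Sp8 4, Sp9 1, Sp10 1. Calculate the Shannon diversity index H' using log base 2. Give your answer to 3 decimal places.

Total N = 1+1+1+11+1+1+1+4+1+1 = 23, so the proportions are 0.04348, 0.04348, 0.04348, 0.47826, 0.04348, 0.04348, 0.04348, 0.17391, 0.04348, 0.04348 (working shown to 5 dp, full precision carried).
Each pᵢ log₂ pᵢ term: 0.04348×(-4.52356)=-0.19668, 0.04348×(-4.52356)=-0.19668, 0.04348×(-4.52356)=-0.19668, 0.47826×(-1.06413)=-0.50893, 0.04348×(-4.52356)=-0.19668, 0.04348×(-4.52356)=-0.19668, 0.04348×(-4.52356)=-0.19668, 0.17391×(-2.52356)=-0.43888, 0.04348×(-4.52356)=-0.19668, 0.04348×(-4.52356)=-0.19668.
Sum = -2.52123, so H' = 2.521.

2.521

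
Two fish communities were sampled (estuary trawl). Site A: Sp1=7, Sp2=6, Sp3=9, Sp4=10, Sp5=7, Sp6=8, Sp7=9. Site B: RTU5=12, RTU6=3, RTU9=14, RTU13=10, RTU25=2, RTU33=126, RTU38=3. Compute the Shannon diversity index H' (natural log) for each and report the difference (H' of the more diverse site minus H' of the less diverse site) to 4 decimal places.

0.9563

Site A: N=56, proportions 0.125, 0.107143, 0.160714, 0.178571, 0.125, 0.142857, 0.160714, giving H' = 1.932410 (working shown to 6 dp, full precision carried).
Site B: N=170, proportions 0.070588, 0.017647, 0.082353, 0.058824, 0.011765, 0.741176, 0.017647, giving H' = 0.976145.
Difference = |1.932410 − 0.976145| = 0.956265, i.e. 0.9563 to 4 decimal places.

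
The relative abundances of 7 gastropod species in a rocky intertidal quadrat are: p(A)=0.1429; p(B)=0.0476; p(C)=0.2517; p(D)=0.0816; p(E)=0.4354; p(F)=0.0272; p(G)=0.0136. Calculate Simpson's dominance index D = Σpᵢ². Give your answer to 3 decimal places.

0.283

D = 0.1429² + 0.0476² + 0.2517² + 0.0816² + 0.4354² + 0.0272² + 0.0136² = 0.02042 + 0.00227 + 0.06335 + 0.00666 + 0.18957 + 0.00074 + 0.00018 = 0.28320 (working shown to 5 dp, full precision carried).
To 3 decimal places, D = 0.283.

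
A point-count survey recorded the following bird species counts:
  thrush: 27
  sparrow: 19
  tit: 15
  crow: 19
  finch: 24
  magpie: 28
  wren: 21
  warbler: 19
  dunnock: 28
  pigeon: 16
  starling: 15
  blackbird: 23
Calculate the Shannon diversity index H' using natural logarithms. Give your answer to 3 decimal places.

Total N = 27+19+15+19+24+28+21+19+28+16+15+23 = 254, so the proportions are 0.1063, 0.0748, 0.05906, 0.0748, 0.09449, 0.11024, 0.08268, 0.0748, 0.11024, 0.06299, 0.05906, 0.09055 (working shown to 5 dp, full precision carried).
Each pᵢ ln pᵢ term: 0.1063×(-2.24150)=-0.23827, 0.0748×(-2.59290)=-0.19396, 0.05906×(-2.82928)=-0.16708, 0.0748×(-2.59290)=-0.19396, 0.09449×(-2.35928)=-0.22292, 0.11024×(-2.20513)=-0.24309, 0.08268×(-2.49281)=-0.20610, 0.0748×(-2.59290)=-0.19396, 0.11024×(-2.20513)=-0.24309, 0.06299×(-2.76475)=-0.17416, 0.05906×(-2.82928)=-0.16708, 0.09055×(-2.40184)=-0.21749.
Sum = -2.46115, so H' = 2.461.

2.461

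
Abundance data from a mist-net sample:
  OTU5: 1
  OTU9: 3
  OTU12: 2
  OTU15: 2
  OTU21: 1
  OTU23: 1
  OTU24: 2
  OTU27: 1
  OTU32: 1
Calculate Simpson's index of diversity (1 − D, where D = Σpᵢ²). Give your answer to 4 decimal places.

Total N = 1+3+2+2+1+1+2+1+1 = 14, so the proportions are 0.071429, 0.214286, 0.142857, 0.142857, 0.071429, 0.071429, 0.142857, 0.071429, 0.071429 (working shown to 6 dp, full precision carried).
D = 0.071429² + 0.214286² + 0.142857² + 0.142857² + 0.071429² + 0.071429² + 0.142857² + 0.071429² + 0.071429² = 0.005102 + 0.045918 + 0.020408 + 0.020408 + 0.005102 + 0.005102 + 0.020408 + 0.005102 + 0.005102 = 0.132653.
So 1 − D = 0.867347, i.e. 0.8673 to 4 decimal places.

0.8673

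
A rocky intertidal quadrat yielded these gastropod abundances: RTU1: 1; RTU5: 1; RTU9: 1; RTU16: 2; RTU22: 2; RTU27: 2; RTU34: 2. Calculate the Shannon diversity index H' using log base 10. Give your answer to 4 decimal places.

0.8225

Total N = 1+1+1+2+2+2+2 = 11, so the proportions are 0.090909, 0.090909, 0.090909, 0.181818, 0.181818, 0.181818, 0.181818 (working shown to 6 dp, full precision carried).
Each pᵢ log₁₀ pᵢ term: 0.090909×(-1.041393)=-0.094672, 0.090909×(-1.041393)=-0.094672, 0.090909×(-1.041393)=-0.094672, 0.181818×(-0.740363)=-0.134611, 0.181818×(-0.740363)=-0.134611, 0.181818×(-0.740363)=-0.134611, 0.181818×(-0.740363)=-0.134611.
Sum = -0.822462, so H' = 0.8225.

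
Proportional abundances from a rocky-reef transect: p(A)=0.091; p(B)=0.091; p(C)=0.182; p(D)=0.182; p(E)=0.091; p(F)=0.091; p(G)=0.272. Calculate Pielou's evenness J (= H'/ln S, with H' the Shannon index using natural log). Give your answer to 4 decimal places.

0.9490

H' = −Σ pᵢ ln pᵢ = −((-0.2181175) + (-0.2181175) + (-0.3100822) + (-0.3100822) + (-0.2181175) + (-0.2181175) + (-0.3541313)) = 1.8467658 (working shown to 7 dp, full precision carried).
With S = 7 species, ln S = 1.9459101, so J = 1.8467658/1.9459101 = 0.9490499, i.e. 0.9490 to 4 decimal places.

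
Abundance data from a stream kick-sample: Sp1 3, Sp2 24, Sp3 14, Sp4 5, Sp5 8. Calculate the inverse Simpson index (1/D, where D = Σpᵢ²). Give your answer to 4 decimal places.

Total N = 3+24+14+5+8 = 54, so the proportions are 0.05555556, 0.44444444, 0.25925926, 0.09259259, 0.14814815 (working shown to 8 dp, full precision carried).
D = 0.05555556² + 0.44444444² + 0.25925926² + 0.09259259² + 0.14814815² = 0.00308642 + 0.19753086 + 0.06721536 + 0.00857339 + 0.02194787 = 0.29835391.
So 1/D = 3.351724, i.e. 3.3517 to 4 decimal places.

3.3517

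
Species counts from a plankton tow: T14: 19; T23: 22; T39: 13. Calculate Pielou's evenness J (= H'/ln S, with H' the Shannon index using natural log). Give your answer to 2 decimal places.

Total N = 19+22+13 = 54, so the proportions are 0.3519, 0.4074, 0.2407 (working shown to 4 dp, full precision carried).
H' = −Σ pᵢ ln pᵢ = −((-0.3675) + (-0.3658) + (-0.3428)) = 1.0762.
With S = 3 species, ln S = 1.0986, so J = 1.0762/1.0986 = 0.9796, i.e. 0.98 to 2 decimal places.

0.98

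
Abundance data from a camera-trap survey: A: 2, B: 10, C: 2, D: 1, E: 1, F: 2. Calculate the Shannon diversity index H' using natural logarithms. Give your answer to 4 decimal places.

1.3801

Total N = 2+10+2+1+1+2 = 18, so the proportions are 0.111111, 0.555556, 0.111111, 0.055556, 0.055556, 0.111111 (working shown to 6 dp, full precision carried).
Each pᵢ ln pᵢ term: 0.111111×(-2.197225)=-0.244136, 0.555556×(-0.587787)=-0.326548, 0.111111×(-2.197225)=-0.244136, 0.055556×(-2.890372)=-0.160576, 0.055556×(-2.890372)=-0.160576, 0.111111×(-2.197225)=-0.244136.
Sum = -1.380109, so H' = 1.3801.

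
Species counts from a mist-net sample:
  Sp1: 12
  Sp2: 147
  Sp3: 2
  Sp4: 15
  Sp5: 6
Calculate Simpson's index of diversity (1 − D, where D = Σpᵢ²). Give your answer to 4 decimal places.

Total N = 12+147+2+15+6 = 182, so the proportions are 0.065934, 0.807692, 0.010989, 0.082418, 0.032967 (working shown to 6 dp, full precision carried).
D = 0.065934² + 0.807692² + 0.010989² + 0.082418² + 0.032967² = 0.004347 + 0.652367 + 0.000121 + 0.006793 + 0.001087 = 0.664714.
So 1 − D = 0.335286, i.e. 0.3353 to 4 decimal places.

0.3353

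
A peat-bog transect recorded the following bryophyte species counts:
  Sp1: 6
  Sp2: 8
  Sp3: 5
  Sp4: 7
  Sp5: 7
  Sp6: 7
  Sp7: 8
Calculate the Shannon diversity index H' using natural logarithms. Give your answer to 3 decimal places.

Total N = 6+8+5+7+7+7+8 = 48, so the proportions are 0.125, 0.16667, 0.10417, 0.14583, 0.14583, 0.14583, 0.16667 (working shown to 5 dp, full precision carried).
Each pᵢ ln pᵢ term: 0.125×(-2.07944)=-0.25993, 0.16667×(-1.79176)=-0.29863, 0.10417×(-2.26176)=-0.23560, 0.14583×(-1.92529)=-0.28077, 0.14583×(-1.92529)=-0.28077, 0.14583×(-1.92529)=-0.28077, 0.16667×(-1.79176)=-0.29863.
Sum = -1.93510, so H' = 1.935.

1.935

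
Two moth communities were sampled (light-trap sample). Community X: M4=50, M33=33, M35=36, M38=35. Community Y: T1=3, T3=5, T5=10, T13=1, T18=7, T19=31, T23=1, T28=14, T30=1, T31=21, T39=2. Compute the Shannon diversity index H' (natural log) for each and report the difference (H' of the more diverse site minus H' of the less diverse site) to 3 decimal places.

Community X: N=154, proportions 0.3246753, 0.2142857, 0.2337662, 0.2272727, giving H' = 1.3718243 (working shown to 7 dp, full precision carried).
Community Y: N=96, proportions 0.03125, 0.0520833, 0.1041667, 0.0104167, 0.0729167, 0.3229167, 0.0104167, 0.1458333, 0.0104167, 0.21875, 0.0208333, giving H' = 1.8902657.
Difference = |1.3718243 − 1.8902657| = 0.5184414, i.e. 0.518 to 3 decimal places.

0.518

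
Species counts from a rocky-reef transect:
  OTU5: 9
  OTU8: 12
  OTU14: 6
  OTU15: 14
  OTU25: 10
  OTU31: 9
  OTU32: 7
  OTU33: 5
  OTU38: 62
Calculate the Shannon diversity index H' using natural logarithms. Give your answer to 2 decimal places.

Total N = 9+12+6+14+10+9+7+5+62 = 134, so the proportions are 0.0672, 0.0896, 0.0448, 0.1045, 0.0746, 0.0672, 0.0522, 0.0373, 0.4627 (working shown to 4 dp, full precision carried).
Each pᵢ ln pᵢ term: 0.0672×(-2.7006)=-0.1814, 0.0896×(-2.4129)=-0.2161, 0.0448×(-3.1061)=-0.1391, 0.1045×(-2.2588)=-0.2360, 0.0746×(-2.5953)=-0.1937, 0.0672×(-2.7006)=-0.1814, 0.0522×(-2.9519)=-0.1542, 0.0373×(-3.2884)=-0.1227, 0.4627×(-0.7707)=-0.3566.
Sum = -1.7811, so H' = 1.78.

1.78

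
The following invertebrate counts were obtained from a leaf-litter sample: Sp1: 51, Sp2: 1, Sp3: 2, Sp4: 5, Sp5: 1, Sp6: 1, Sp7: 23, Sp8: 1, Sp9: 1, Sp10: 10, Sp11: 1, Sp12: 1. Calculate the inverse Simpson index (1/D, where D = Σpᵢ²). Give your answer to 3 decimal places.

2.941

Total N = 51+1+2+5+1+1+23+1+1+10+1+1 = 98, so the proportions are 0.520408, 0.010204, 0.020408, 0.05102, 0.010204, 0.010204, 0.234694, 0.010204, 0.010204, 0.102041, 0.010204, 0.010204 (working shown to 6 dp, full precision carried).
D = 0.520408² + 0.010204² + 0.020408² + 0.05102² + 0.010204² + 0.010204² + 0.234694² + 0.010204² + 0.010204² + 0.102041² + 0.010204² + 0.010204² = 0.270825 + 0.000104 + 0.000416 + 0.002603 + 0.000104 + 0.000104 + 0.055081 + 0.000104 + 0.000104 + 0.010412 + 0.000104 + 0.000104 = 0.340067.
So 1/D = 2.94060, i.e. 2.941 to 3 decimal places.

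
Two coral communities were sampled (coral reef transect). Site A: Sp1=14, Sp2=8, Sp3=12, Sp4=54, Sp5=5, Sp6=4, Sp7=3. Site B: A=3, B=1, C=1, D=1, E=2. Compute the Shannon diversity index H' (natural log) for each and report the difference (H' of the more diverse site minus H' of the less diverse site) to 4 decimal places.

Site A: N=100, proportions 0.14, 0.08, 0.12, 0.54, 0.05, 0.04, 0.03, giving H' = 1.4482246 (working shown to 7 dp, full precision carried).
Site B: N=8, proportions 0.375, 0.125, 0.125, 0.125, 0.25, giving H' = 1.4941751.
Difference = |1.4482246 − 1.4941751| = 0.0459505, i.e. 0.0460 to 4 decimal places.

0.0460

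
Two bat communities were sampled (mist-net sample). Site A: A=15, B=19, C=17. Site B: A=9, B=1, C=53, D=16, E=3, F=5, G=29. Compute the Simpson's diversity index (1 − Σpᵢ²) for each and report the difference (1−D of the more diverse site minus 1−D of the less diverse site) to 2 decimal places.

Site A: N=51, proportions 0.2941, 0.3725, 0.3333, giving 1−D = 0.6636 (working shown to 4 dp, full precision carried).
Site B: N=116, proportions 0.0776, 0.0086, 0.4569, 0.1379, 0.0259, 0.0431, 0.25, giving 1−D = 0.7011.
Difference = |0.6636 − 0.7011| = 0.0375, i.e. 0.04 to 2 decimal places.

0.04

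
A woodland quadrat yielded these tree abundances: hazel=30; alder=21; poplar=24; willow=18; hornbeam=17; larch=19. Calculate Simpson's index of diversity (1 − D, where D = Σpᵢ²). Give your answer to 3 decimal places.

Total N = 30+21+24+18+17+19 = 129, so the proportions are 0.23256, 0.16279, 0.18605, 0.13953, 0.13178, 0.14729 (working shown to 5 dp, full precision carried).
D = 0.23256² + 0.16279² + 0.18605² + 0.13953² + 0.13178² + 0.14729² = 0.05408 + 0.02650 + 0.03461 + 0.01947 + 0.01737 + 0.02169 = 0.17373.
So 1 − D = 0.82627, i.e. 0.826 to 3 decimal places.

0.826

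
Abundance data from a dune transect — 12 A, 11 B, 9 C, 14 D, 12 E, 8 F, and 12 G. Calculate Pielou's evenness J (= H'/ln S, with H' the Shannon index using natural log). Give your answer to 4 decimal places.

Total N = 12+11+9+14+12+8+12 = 78, so the proportions are 0.153846, 0.141026, 0.115385, 0.179487, 0.153846, 0.102564, 0.153846 (working shown to 6 dp, full precision carried).
H' = −Σ pᵢ ln pᵢ = −((-0.287970) + (-0.276243) + (-0.249171) + (-0.308296) + (-0.287970) + (-0.233566) + (-0.287970)) = 1.931185.
With S = 7 species, ln S = 1.945910, so J = 1.931185/1.945910 = 0.992433, i.e. 0.9924 to 4 decimal places.

0.9924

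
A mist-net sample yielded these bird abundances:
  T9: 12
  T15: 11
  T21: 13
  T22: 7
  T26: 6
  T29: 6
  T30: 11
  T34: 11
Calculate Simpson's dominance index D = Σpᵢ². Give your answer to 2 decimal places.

Total N = 12+11+13+7+6+6+11+11 = 77, so the proportions are 0.1558, 0.1429, 0.1688, 0.0909, 0.0779, 0.0779, 0.1429, 0.1429 (working shown to 4 dp, full precision carried).
D = 0.1558² + 0.1429² + 0.1688² + 0.0909² + 0.0779² + 0.0779² + 0.1429² + 0.1429² = 0.0243 + 0.0204 + 0.0285 + 0.0083 + 0.0061 + 0.0061 + 0.0204 + 0.0204 = 0.1344.
To 2 decimal places, D = 0.13.

0.13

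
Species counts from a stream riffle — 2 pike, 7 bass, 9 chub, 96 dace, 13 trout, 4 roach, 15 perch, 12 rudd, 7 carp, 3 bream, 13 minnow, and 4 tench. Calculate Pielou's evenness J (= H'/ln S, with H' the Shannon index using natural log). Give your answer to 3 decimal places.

0.713

Total N = 2+7+9+96+13+4+15+12+7+3+13+4 = 185, so the proportions are 0.01081, 0.03784, 0.04865, 0.51892, 0.07027, 0.02162, 0.08108, 0.06486, 0.03784, 0.01622, 0.07027, 0.02162 (working shown to 5 dp, full precision carried).
H' = −Σ pᵢ ln pᵢ = −((-0.04894) + (-0.12390) + (-0.14707) + (-0.34041) + (-0.18660) + (-0.08290) + (-0.20370) + (-0.17743) + (-0.12390) + (-0.06684) + (-0.18660) + (-0.08290)) = 1.77119.
With S = 12 species, ln S = 2.48491, so J = 1.77119/2.48491 = 0.71278, i.e. 0.713 to 3 decimal places.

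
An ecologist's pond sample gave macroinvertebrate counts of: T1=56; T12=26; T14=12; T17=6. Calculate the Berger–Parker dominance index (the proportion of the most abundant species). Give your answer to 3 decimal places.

Total N = 56+26+12+6 = 100, so the proportions are 0.56, 0.26, 0.12, 0.06 (working shown to 5 dp, full precision carried).
The largest proportion is 0.56, i.e. d = 0.560 to 3 decimal places.

0.560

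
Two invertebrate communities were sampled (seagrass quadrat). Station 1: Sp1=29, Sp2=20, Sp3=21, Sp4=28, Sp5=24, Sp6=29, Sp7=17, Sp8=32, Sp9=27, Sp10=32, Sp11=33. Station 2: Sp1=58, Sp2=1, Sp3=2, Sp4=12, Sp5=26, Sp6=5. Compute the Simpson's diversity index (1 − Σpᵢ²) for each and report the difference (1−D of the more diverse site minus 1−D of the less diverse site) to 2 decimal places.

0.30

Station 1: N=292, proportions 0.0993, 0.0685, 0.0719, 0.0959, 0.0822, 0.0993, 0.0582, 0.1096, 0.0925, 0.1096, 0.113, giving 1−D = 0.9057 (working shown to 4 dp, full precision carried).
Station 2: N=104, proportions 0.5577, 0.0096, 0.0192, 0.1154, 0.25, 0.0481, giving 1−D = 0.6104.
Difference = |0.9057 − 0.6104| = 0.2953, i.e. 0.30 to 2 decimal places.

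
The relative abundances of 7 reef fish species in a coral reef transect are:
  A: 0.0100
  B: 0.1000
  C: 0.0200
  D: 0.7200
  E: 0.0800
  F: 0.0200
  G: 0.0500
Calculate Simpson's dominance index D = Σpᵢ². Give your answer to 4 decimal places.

0.5382

D = 0.01² + 0.1² + 0.02² + 0.72² + 0.08² + 0.02² + 0.05² = 0.000100 + 0.010000 + 0.000400 + 0.518400 + 0.006400 + 0.000400 + 0.002500 = 0.538200 (working shown to 6 dp, full precision carried).
To 4 decimal places, D = 0.5382.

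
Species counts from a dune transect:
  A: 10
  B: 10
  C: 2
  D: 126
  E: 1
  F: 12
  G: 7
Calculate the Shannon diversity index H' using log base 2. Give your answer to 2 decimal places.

1.38

Total N = 10+10+2+126+1+12+7 = 168, so the proportions are 0.0595, 0.0595, 0.0119, 0.75, 0.006, 0.0714, 0.0417 (working shown to 4 dp, full precision carried).
Each pᵢ log₂ pᵢ term: 0.0595×(-4.0704)=-0.2423, 0.0595×(-4.0704)=-0.2423, 0.0119×(-6.3923)=-0.0761, 0.75×(-0.4150)=-0.3113, 0.006×(-7.3923)=-0.0440, 0.0714×(-3.8074)=-0.2720, 0.0417×(-4.5850)=-0.1910.
Sum = -1.3789, so H' = 1.38.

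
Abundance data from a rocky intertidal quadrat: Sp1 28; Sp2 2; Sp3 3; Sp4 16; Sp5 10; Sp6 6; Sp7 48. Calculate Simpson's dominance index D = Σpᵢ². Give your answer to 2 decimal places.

Total N = 28+2+3+16+10+6+48 = 113, so the proportions are 0.2478, 0.0177, 0.0265, 0.1416, 0.0885, 0.0531, 0.4248 (working shown to 4 dp, full precision carried).
D = 0.2478² + 0.0177² + 0.0265² + 0.1416² + 0.0885² + 0.0531² + 0.4248² = 0.0614 + 0.0003 + 0.0007 + 0.0200 + 0.0078 + 0.0028 + 0.1804 = 0.2736.
To 2 decimal places, D = 0.27.

0.27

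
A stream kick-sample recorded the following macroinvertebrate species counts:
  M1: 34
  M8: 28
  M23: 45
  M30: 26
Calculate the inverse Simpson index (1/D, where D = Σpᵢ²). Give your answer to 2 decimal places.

Total N = 34+28+45+26 = 133, so the proportions are 0.255639, 0.210526, 0.338346, 0.195489 (working shown to 6 dp, full precision carried).
D = 0.255639² + 0.210526² + 0.338346² + 0.195489² = 0.065351 + 0.044321 + 0.114478 + 0.038216 = 0.262366.
So 1/D = 3.8115, i.e. 3.81 to 2 decimal places.

3.81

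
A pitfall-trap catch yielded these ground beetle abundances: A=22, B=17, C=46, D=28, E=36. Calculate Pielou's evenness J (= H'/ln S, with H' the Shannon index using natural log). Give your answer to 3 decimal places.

Total N = 22+17+46+28+36 = 149, so the proportions are 0.14765, 0.11409, 0.30872, 0.18792, 0.24161 (working shown to 5 dp, full precision carried).
H' = −Σ pᵢ ln pᵢ = −((-0.28244) + (-0.24767) + (-0.36285) + (-0.31415) + (-0.34319)) = 1.55030.
With S = 5 species, ln S = 1.60944, so J = 1.55030/1.60944 = 0.96325, i.e. 0.963 to 3 decimal places.

0.963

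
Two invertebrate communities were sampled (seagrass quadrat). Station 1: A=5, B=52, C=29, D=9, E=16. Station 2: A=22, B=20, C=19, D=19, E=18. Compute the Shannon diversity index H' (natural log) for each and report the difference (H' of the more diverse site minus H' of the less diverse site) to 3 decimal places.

Station 1: N=111, proportions 0.04505, 0.46847, 0.26126, 0.08108, 0.14414, giving H' = 1.32845 (working shown to 5 dp, full precision carried).
Station 2: N=98, proportions 0.22449, 0.20408, 0.19388, 0.19388, 0.18367, giving H' = 1.60708.
Difference = |1.32845 − 1.60708| = 0.27863, i.e. 0.279 to 3 decimal places.

0.279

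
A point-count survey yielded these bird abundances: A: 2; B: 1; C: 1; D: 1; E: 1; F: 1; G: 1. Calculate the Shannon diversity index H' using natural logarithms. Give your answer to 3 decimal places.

1.906

Total N = 2+1+1+1+1+1+1 = 8, so the proportions are 0.25, 0.125, 0.125, 0.125, 0.125, 0.125, 0.125 (working shown to 5 dp, full precision carried).
Each pᵢ ln pᵢ term: 0.25×(-1.38629)=-0.34657, 0.125×(-2.07944)=-0.25993, 0.125×(-2.07944)=-0.25993, 0.125×(-2.07944)=-0.25993, 0.125×(-2.07944)=-0.25993, 0.125×(-2.07944)=-0.25993, 0.125×(-2.07944)=-0.25993.
Sum = -1.90615, so H' = 1.906.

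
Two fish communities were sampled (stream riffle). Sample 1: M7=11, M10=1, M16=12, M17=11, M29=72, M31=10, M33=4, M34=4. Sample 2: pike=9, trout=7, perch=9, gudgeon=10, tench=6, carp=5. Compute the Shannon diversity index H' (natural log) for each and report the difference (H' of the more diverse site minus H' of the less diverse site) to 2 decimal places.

Sample 1: N=125, proportions 0.088, 0.008, 0.096, 0.088, 0.576, 0.08, 0.032, 0.032, giving H' = 1.4314 (working shown to 4 dp, full precision carried).
Sample 2: N=46, proportions 0.1957, 0.1522, 0.1957, 0.2174, 0.1304, 0.1087, giving H' = 1.7635.
Difference = |1.4314 − 1.7635| = 0.3321, i.e. 0.33 to 2 decimal places.

0.33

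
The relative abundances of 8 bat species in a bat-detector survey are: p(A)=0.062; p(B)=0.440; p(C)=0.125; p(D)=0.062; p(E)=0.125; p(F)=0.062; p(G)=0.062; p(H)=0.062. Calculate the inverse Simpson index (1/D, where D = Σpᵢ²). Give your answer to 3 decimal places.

D = 0.062² + 0.44² + 0.125² + 0.062² + 0.125² + 0.062² + 0.062² + 0.062² = 0.0038440 + 0.1936000 + 0.0156250 + 0.0038440 + 0.0156250 + 0.0038440 + 0.0038440 + 0.0038440 = 0.2440700 (working shown to 7 dp, full precision carried).
So 1/D = 4.09719, i.e. 4.097 to 3 decimal places.

4.097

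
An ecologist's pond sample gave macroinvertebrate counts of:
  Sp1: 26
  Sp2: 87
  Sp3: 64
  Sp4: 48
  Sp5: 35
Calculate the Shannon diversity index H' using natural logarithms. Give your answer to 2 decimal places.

Total N = 26+87+64+48+35 = 260, so the proportions are 0.1, 0.3346, 0.2462, 0.1846, 0.1346 (working shown to 4 dp, full precision carried).
Each pᵢ ln pᵢ term: 0.1×(-2.3026)=-0.2303, 0.3346×(-1.0948)=-0.3663, 0.2462×(-1.4018)=-0.3451, 0.1846×(-1.6895)=-0.3119, 0.1346×(-2.0053)=-0.2699.
Sum = -1.5235, so H' = 1.52.

1.52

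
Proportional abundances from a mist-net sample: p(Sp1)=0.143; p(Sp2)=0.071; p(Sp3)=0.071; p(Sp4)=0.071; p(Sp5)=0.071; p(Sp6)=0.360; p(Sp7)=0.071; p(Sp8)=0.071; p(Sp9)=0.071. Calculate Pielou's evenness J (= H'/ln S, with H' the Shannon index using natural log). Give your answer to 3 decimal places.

H' = −Σ pᵢ ln pᵢ = −((-0.27812) + (-0.18780) + (-0.18780) + (-0.18780) + (-0.18780) + (-0.36779) + (-0.18780) + (-0.18780) + (-0.18780)) = 1.96052 (working shown to 5 dp, full precision carried).
With S = 9 species, ln S = 2.19722, so J = 1.96052/2.19722 = 0.89227, i.e. 0.892 to 3 decimal places.

0.892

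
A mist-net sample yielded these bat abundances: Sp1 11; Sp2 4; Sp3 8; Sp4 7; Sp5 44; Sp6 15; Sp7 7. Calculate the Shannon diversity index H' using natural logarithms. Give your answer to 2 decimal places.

1.62

Total N = 11+4+8+7+44+15+7 = 96, so the proportions are 0.1146, 0.0417, 0.0833, 0.0729, 0.4583, 0.1562, 0.0729 (working shown to 4 dp, full precision carried).
Each pᵢ ln pᵢ term: 0.1146×(-2.1665)=-0.2482, 0.0417×(-3.1781)=-0.1324, 0.0833×(-2.4849)=-0.2071, 0.0729×(-2.6184)=-0.1909, 0.4583×(-0.7802)=-0.3576, 0.1562×(-1.8563)=-0.2900, 0.0729×(-2.6184)=-0.1909.
Sum = -1.6172, so H' = 1.62.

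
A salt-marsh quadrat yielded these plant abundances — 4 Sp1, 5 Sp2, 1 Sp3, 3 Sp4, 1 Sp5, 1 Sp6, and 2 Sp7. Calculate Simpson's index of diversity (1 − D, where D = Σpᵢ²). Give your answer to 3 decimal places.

Total N = 4+5+1+3+1+1+2 = 17, so the proportions are 0.23529, 0.29412, 0.05882, 0.17647, 0.05882, 0.05882, 0.11765 (working shown to 5 dp, full precision carried).
D = 0.23529² + 0.29412² + 0.05882² + 0.17647² + 0.05882² + 0.05882² + 0.11765² = 0.05536 + 0.08651 + 0.00346 + 0.03114 + 0.00346 + 0.00346 + 0.01384 = 0.19723.
So 1 − D = 0.80277, i.e. 0.803 to 3 decimal places.

0.803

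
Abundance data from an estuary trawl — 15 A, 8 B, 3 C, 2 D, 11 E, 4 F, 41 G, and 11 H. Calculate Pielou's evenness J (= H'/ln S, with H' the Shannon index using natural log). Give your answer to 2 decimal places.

0.81

Total N = 15+8+3+2+11+4+41+11 = 95, so the proportions are 0.1579, 0.0842, 0.0316, 0.0211, 0.1158, 0.0421, 0.4316, 0.1158 (working shown to 4 dp, full precision carried).
H' = −Σ pᵢ ln pᵢ = −((-0.2914) + (-0.2084) + (-0.1091) + (-0.0813) + (-0.2496) + (-0.1334) + (-0.3627) + (-0.2496)) = 1.6855.
With S = 8 species, ln S = 2.0794, so J = 1.6855/2.0794 = 0.8106, i.e. 0.81 to 2 decimal places.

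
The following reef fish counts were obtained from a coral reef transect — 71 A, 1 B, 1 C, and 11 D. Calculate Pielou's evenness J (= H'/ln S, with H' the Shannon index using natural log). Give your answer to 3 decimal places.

0.371

Total N = 71+1+1+11 = 84, so the proportions are 0.84524, 0.0119, 0.0119, 0.13095 (working shown to 5 dp, full precision carried).
H' = −Σ pᵢ ln pᵢ = −((-0.14212) + (-0.05275) + (-0.05275) + (-0.26622)) = 0.51383.
With S = 4 species, ln S = 1.38629, so J = 0.51383/1.38629 = 0.37065, i.e. 0.371 to 3 decimal places.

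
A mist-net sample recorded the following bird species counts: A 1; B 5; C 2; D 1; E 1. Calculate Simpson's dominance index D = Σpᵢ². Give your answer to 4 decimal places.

Total N = 1+5+2+1+1 = 10, so the proportions are 0.1, 0.5, 0.2, 0.1, 0.1 (working shown to 6 dp, full precision carried).
D = 0.1² + 0.5² + 0.2² + 0.1² + 0.1² = 0.010000 + 0.250000 + 0.040000 + 0.010000 + 0.010000 = 0.320000.
To 4 decimal places, D = 0.3200.

0.3200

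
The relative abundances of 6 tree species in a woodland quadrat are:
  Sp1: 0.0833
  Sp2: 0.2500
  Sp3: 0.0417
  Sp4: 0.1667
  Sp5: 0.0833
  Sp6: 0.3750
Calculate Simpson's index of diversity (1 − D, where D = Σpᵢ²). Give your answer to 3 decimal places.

D = 0.0833² + 0.25² + 0.0417² + 0.1667² + 0.0833² + 0.375² = 0.00694 + 0.06250 + 0.00174 + 0.02779 + 0.00694 + 0.14062 = 0.24653 (working shown to 5 dp, full precision carried).
So 1 − D = 0.75347, i.e. 0.753 to 3 decimal places.

0.753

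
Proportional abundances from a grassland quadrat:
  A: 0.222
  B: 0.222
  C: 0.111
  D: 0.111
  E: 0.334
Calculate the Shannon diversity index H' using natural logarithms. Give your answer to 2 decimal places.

Each pᵢ ln pᵢ term (working shown to 4 dp, full precision carried): 0.222×(-1.5051)=-0.3341, 0.222×(-1.5051)=-0.3341, 0.111×(-2.1982)=-0.2440, 0.111×(-2.1982)=-0.2440, 0.334×(-1.0966)=-0.3663.
Sum = -1.5225, so H' = 1.52.

1.52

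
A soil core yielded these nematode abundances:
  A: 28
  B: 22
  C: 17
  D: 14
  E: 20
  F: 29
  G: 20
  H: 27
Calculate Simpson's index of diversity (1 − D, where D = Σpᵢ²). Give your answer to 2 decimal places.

0.87

Total N = 28+22+17+14+20+29+20+27 = 177, so the proportions are 0.1582, 0.1243, 0.096, 0.0791, 0.113, 0.1638, 0.113, 0.1525 (working shown to 4 dp, full precision carried).
D = 0.1582² + 0.1243² + 0.096² + 0.0791² + 0.113² + 0.1638² + 0.113² + 0.1525² = 0.0250 + 0.0154 + 0.0092 + 0.0063 + 0.0128 + 0.0268 + 0.0128 + 0.0233 = 0.1316.
So 1 − D = 0.8684, i.e. 0.87 to 2 decimal places.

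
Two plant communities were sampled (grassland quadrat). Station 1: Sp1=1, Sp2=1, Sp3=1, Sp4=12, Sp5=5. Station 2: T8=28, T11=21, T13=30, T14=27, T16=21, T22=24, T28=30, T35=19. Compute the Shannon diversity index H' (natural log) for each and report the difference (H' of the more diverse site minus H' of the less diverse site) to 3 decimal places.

Station 1: N=20, proportions 0.05, 0.05, 0.05, 0.6, 0.25, giving H' = 1.10243 (working shown to 5 dp, full precision carried).
Station 2: N=200, proportions 0.14, 0.105, 0.15, 0.135, 0.105, 0.12, 0.15, 0.095, giving H' = 2.06607.
Difference = |1.10243 − 2.06607| = 0.96364, i.e. 0.964 to 3 decimal places.

0.964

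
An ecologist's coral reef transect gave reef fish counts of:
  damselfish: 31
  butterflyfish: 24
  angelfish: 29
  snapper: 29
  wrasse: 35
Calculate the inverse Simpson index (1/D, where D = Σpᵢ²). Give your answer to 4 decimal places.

4.9289

Total N = 31+24+29+29+35 = 148, so the proportions are 0.20945946, 0.16216216, 0.19594595, 0.19594595, 0.23648649 (working shown to 8 dp, full precision carried).
D = 0.20945946² + 0.16216216² + 0.19594595² + 0.19594595² + 0.23648649² = 0.04387327 + 0.02629657 + 0.03839481 + 0.03839481 + 0.05592586 = 0.20288532.
So 1/D = 4.928893, i.e. 4.9289 to 4 decimal places.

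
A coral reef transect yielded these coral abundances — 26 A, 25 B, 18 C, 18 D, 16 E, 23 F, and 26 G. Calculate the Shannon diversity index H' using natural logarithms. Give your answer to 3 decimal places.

1.929

Total N = 26+25+18+18+16+23+26 = 152, so the proportions are 0.17105, 0.16447, 0.11842, 0.11842, 0.10526, 0.15132, 0.17105 (working shown to 5 dp, full precision carried).
Each pᵢ ln pᵢ term: 0.17105×(-1.76578)=-0.30204, 0.16447×(-1.80500)=-0.29688, 0.11842×(-2.13351)=-0.25265, 0.11842×(-2.13351)=-0.25265, 0.10526×(-2.25129)=-0.23698, 0.15132×(-1.88839)=-0.28574, 0.17105×(-1.76578)=-0.30204.
Sum = -1.92899, so H' = 1.929.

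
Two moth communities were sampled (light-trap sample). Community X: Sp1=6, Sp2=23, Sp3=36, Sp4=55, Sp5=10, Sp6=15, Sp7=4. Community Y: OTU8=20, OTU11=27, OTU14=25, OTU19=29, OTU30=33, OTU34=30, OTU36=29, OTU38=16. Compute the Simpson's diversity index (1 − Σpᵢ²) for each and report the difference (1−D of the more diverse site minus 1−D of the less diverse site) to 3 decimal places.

0.105

Community X: N=149, proportions 0.04027, 0.15436, 0.24161, 0.36913, 0.06711, 0.10067, 0.02685, giving 1−D = 0.76456 (working shown to 5 dp, full precision carried).
Community Y: N=209, proportions 0.09569, 0.12919, 0.11962, 0.13876, 0.15789, 0.14354, 0.13876, 0.07656, giving 1−D = 0.86994.
Difference = |0.76456 − 0.86994| = 0.10538, i.e. 0.105 to 3 decimal places.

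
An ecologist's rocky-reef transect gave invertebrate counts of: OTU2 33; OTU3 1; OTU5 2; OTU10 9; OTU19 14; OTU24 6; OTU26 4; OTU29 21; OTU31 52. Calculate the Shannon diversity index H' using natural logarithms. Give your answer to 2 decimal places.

Total N = 33+1+2+9+14+6+4+21+52 = 142, so the proportions are 0.2324, 0.007, 0.0141, 0.0634, 0.0986, 0.0423, 0.0282, 0.1479, 0.3662 (working shown to 4 dp, full precision carried).
Each pᵢ ln pᵢ term: 0.2324×(-1.4593)=-0.3391, 0.007×(-4.9558)=-0.0349, 0.0141×(-4.2627)=-0.0600, 0.0634×(-2.7586)=-0.1748, 0.0986×(-2.3168)=-0.2284, 0.0423×(-3.1641)=-0.1337, 0.0282×(-3.5695)=-0.1006, 0.1479×(-1.9113)=-0.2827, 0.3662×(-1.0046)=-0.3679.
Sum = -1.7221, so H' = 1.72.

1.72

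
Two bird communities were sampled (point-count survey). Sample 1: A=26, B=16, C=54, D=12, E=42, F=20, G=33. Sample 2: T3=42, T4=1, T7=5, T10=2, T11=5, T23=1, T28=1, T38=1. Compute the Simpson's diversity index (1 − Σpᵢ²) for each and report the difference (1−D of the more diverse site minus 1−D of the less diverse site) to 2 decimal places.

0.37

Sample 1: N=203, proportions 0.1281, 0.0788, 0.266, 0.0591, 0.2069, 0.0985, 0.1626, giving 1−D = 0.8242 (working shown to 4 dp, full precision carried).
Sample 2: N=58, proportions 0.7241, 0.0172, 0.0862, 0.0345, 0.0862, 0.0172, 0.0172, 0.0172, giving 1−D = 0.4584.
Difference = |0.8242 − 0.4584| = 0.3658, i.e. 0.37 to 2 decimal places.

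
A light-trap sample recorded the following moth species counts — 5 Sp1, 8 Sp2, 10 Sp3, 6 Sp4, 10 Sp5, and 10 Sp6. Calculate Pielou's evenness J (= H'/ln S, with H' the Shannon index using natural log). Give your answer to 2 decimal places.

0.98

Total N = 5+8+10+6+10+10 = 49, so the proportions are 0.102, 0.1633, 0.2041, 0.1224, 0.2041, 0.2041 (working shown to 4 dp, full precision carried).
H' = −Σ pᵢ ln pᵢ = −((-0.2329) + (-0.2959) + (-0.3243) + (-0.2572) + (-0.3243) + (-0.3243)) = 1.7589.
With S = 6 species, ln S = 1.7918, so J = 1.7589/1.7918 = 0.9817, i.e. 0.98 to 2 decimal places.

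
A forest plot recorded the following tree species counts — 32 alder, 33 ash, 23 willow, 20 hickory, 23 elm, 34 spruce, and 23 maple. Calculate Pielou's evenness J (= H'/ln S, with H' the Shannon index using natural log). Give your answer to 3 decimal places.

0.990

Total N = 32+33+23+20+23+34+23 = 188, so the proportions are 0.17021, 0.17553, 0.12234, 0.10638, 0.12234, 0.18085, 0.12234 (working shown to 5 dp, full precision carried).
H' = −Σ pᵢ ln pᵢ = −((-0.30140) + (-0.30541) + (-0.25703) + (-0.23837) + (-0.25703) + (-0.30927) + (-0.25703)) = 1.92555.
With S = 7 species, ln S = 1.94591, so J = 1.92555/1.94591 = 0.98954, i.e. 0.990 to 3 decimal places.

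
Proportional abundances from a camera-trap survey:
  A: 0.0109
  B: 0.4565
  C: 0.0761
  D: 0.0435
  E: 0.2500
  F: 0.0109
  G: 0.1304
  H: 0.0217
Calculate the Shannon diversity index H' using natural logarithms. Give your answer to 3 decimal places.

Each pᵢ ln pᵢ term (working shown to 5 dp, full precision carried): 0.0109×(-4.51899)=-0.04926, 0.4565×(-0.78417)=-0.35797, 0.0761×(-2.57571)=-0.19601, 0.0435×(-3.13499)=-0.13637, 0.25×(-1.38629)=-0.34657, 0.0109×(-4.51899)=-0.04926, 0.1304×(-2.03715)=-0.26564, 0.0217×(-3.83044)=-0.08312.
Sum = -1.48421, so H' = 1.484.

1.484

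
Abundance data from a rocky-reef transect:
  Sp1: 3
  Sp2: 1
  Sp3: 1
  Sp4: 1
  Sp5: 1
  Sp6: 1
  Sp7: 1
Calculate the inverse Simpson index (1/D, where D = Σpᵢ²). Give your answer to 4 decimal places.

5.4000

Total N = 3+1+1+1+1+1+1 = 9, so the proportions are 0.33333333, 0.11111111, 0.11111111, 0.11111111, 0.11111111, 0.11111111, 0.11111111 (working shown to 8 dp, full precision carried).
D = 0.33333333² + 0.11111111² + 0.11111111² + 0.11111111² + 0.11111111² + 0.11111111² + 0.11111111² = 0.11111111 + 0.01234568 + 0.01234568 + 0.01234568 + 0.01234568 + 0.01234568 + 0.01234568 = 0.18518519.
So 1/D = 5.400000, i.e. 5.4000 to 4 decimal places.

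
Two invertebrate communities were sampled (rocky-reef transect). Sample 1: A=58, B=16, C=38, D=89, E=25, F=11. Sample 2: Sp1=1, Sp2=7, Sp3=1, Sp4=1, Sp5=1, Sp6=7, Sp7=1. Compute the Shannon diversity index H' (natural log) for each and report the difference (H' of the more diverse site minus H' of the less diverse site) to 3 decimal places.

0.057

Sample 1: N=237, proportions 0.24473, 0.06751, 0.16034, 0.37553, 0.10549, 0.04641, giving H' = 1.56750 (working shown to 5 dp, full precision carried).
Sample 2: N=19, proportions 0.05263, 0.36842, 0.05263, 0.05263, 0.05263, 0.36842, 0.05263, giving H' = 1.51061.
Difference = |1.56750 − 1.51061| = 0.05689, i.e. 0.057 to 3 decimal places.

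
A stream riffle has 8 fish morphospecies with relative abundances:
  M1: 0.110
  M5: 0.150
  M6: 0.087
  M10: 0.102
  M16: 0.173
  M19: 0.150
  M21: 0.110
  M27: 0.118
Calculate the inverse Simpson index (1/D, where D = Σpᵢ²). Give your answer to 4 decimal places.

7.6321

D = 0.11² + 0.15² + 0.087² + 0.102² + 0.173² + 0.15² + 0.11² + 0.118² = 0.01210000 + 0.02250000 + 0.00756900 + 0.01040400 + 0.02992900 + 0.02250000 + 0.01210000 + 0.01392400 = 0.13102600 (working shown to 8 dp, full precision carried).
So 1/D = 7.632073, i.e. 7.6321 to 4 decimal places.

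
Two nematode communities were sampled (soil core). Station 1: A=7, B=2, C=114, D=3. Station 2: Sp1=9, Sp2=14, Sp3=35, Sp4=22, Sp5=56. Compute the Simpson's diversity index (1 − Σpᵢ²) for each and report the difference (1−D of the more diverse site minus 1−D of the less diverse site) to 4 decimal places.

Station 1: N=126, proportions 0.05555556, 0.01587302, 0.9047619, 0.02380952, giving 1−D = 0.17750063 (working shown to 8 dp, full precision carried).
Station 2: N=136, proportions 0.06617647, 0.10294118, 0.25735294, 0.16176471, 0.41176471, giving 1−D = 0.72307526.
Difference = |0.17750063 − 0.72307526| = 0.54557463, i.e. 0.5456 to 4 decimal places.

0.5456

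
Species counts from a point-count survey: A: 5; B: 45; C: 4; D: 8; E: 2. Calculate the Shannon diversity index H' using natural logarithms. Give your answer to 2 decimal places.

Total N = 5+45+4+8+2 = 64, so the proportions are 0.0781, 0.7031, 0.0625, 0.125, 0.0312 (working shown to 4 dp, full precision carried).
Each pᵢ ln pᵢ term: 0.0781×(-2.5494)=-0.1992, 0.7031×(-0.3522)=-0.2477, 0.0625×(-2.7726)=-0.1733, 0.125×(-2.0794)=-0.2599, 0.0312×(-3.4657)=-0.1083.
Sum = -0.9884, so H' = 0.99.

0.99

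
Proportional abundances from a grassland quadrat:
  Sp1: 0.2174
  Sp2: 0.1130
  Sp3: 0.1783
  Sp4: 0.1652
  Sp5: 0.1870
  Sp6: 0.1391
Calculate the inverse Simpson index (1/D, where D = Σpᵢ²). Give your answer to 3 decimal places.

5.766

D = 0.2174² + 0.113² + 0.1783² + 0.1652² + 0.187² + 0.1391² = 0.0472628 + 0.0127690 + 0.0317909 + 0.0272910 + 0.0349690 + 0.0193488 = 0.1734315 (working shown to 7 dp, full precision carried).
So 1/D = 5.76597, i.e. 5.766 to 3 decimal places.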